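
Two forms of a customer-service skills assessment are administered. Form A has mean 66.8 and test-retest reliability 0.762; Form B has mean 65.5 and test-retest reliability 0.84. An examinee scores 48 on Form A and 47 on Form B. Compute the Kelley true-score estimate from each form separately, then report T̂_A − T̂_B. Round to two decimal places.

2.51

T̂_A = 0.762(48) + 0.238(66.8) = 52.4744
T̂_B = 0.84(47) + 0.16(65.5) = 49.9600
T̂_A − T̂_B = 2.5144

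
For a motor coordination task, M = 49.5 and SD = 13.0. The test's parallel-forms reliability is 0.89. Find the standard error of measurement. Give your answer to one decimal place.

4.3

SEM = SD · √(1 − ρ) = 13.0 × √0.11 = 13.0 × 0.3317 = 4.312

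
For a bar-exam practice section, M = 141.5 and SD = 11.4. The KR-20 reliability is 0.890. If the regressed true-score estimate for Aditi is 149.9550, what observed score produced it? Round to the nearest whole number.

151

T̂ = ρX + (1 − ρ)μ  ⇒  X = (T̂ − (1 − ρ)μ) / ρ
X = (149.9550 − 0.110 × 141.5) / 0.890 = (149.9550 − 15.5650) / 0.890 = 134.3900 / 0.890 = 151.00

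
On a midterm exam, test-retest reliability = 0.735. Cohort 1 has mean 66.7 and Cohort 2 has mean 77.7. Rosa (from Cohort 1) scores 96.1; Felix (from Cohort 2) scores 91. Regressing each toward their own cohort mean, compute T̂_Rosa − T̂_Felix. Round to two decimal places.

T̂_Rosa = 0.735(96.1) + 0.265(66.7) = 88.3090
T̂_Felix = 0.735(91) + 0.265(77.7) = 87.4755
Difference = 88.3090 − 87.4755 = 0.8335

0.83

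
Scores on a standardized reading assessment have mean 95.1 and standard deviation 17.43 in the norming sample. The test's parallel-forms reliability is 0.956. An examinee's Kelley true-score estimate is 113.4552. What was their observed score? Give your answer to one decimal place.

T̂ = ρX + (1 − ρ)μ  ⇒  X = (T̂ − (1 − ρ)μ) / ρ
X = (113.4552 − 0.044 × 95.1) / 0.956 = (113.4552 − 4.1844) / 0.956 = 109.2708 / 0.956 = 114.300

114.3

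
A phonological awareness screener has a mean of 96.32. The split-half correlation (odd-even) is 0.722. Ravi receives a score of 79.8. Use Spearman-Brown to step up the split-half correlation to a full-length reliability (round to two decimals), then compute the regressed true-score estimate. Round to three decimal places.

82.443

Spearman-Brown: ρ = 2r/(1 + r) = 2(0.722)/(1 + 0.722) = 1.4440/1.722 = 0.8386 → 0.84
T̂ = ρX + (1 − ρ)μ
  = 0.84 × 79.8 + 0.16 × 96.32
  = 67.032 + 15.4112
  = 82.4432
  ≈ 82.443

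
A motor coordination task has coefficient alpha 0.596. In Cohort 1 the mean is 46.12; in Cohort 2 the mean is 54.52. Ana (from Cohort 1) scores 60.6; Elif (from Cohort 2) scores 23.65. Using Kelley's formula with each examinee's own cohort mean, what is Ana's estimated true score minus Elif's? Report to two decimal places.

18.63

T̂_Ana = 0.596(60.6) + 0.404(46.12) = 54.7501
T̂_Elif = 0.596(23.65) + 0.404(54.52) = 36.1215
Difference = 54.7501 − 36.1215 = 18.6286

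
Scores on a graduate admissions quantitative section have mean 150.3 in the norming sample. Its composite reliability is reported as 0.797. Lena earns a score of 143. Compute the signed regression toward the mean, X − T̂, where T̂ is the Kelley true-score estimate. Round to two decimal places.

-1.48

Kelley's formula gives T̂ = 0.797·143 + 0.203·150.3 = 113.971 + 30.5109 = 144.4819.
X − T̂ = 143 − 144.482 = -1.482 → -1.48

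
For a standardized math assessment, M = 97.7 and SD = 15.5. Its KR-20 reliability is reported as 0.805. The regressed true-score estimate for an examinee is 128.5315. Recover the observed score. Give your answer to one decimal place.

136.0

T̂ = ρX + (1 − ρ)μ  ⇒  X = (T̂ − (1 − ρ)μ) / ρ
X = (128.5315 − 0.195 × 97.7) / 0.805 = (128.5315 − 19.0515) / 0.805 = 109.4800 / 0.805 = 136.000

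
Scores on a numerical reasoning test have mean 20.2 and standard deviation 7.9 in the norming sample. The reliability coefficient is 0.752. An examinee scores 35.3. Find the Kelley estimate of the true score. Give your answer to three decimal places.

T̂ = 0.752(35.3) + 0.248(20.2) = 26.5456 + 5.0096 = 31.5552 → 31.555

31.555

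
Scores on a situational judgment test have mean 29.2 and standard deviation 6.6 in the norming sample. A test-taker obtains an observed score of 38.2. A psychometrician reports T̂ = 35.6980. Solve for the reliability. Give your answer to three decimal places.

0.722

T̂ = ρX + (1 − ρ)μ  ⇒  T̂ − μ = ρ(X − μ)
ρ = (T̂ − μ)/(X − μ) = (35.6980 − 29.2) / (38.2 − 29.2) = 6.4980 / 9.0 = 0.72200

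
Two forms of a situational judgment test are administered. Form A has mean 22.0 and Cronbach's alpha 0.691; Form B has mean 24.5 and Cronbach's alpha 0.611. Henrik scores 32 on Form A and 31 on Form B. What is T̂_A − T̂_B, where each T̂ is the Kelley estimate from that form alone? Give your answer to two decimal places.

T̂_A = 0.691(32) + 0.309(22.0) = 28.9100
T̂_B = 0.611(31) + 0.389(24.5) = 28.4715
T̂_A − T̂_B = 0.4385

0.44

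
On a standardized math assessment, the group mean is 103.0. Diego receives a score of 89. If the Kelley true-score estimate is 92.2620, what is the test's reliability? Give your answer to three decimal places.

T̂ = ρX + (1 − ρ)μ  ⇒  T̂ − μ = ρ(X − μ)
ρ = (T̂ − μ)/(X − μ) = (92.2620 − 103.0) / (89 − 103.0) = -10.7380 / -14.0 = 0.76700

0.767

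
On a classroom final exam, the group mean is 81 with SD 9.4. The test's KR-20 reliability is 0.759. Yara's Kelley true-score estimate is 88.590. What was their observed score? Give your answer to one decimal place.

91.0

T̂ = ρX + (1 − ρ)μ  ⇒  X = (T̂ − (1 − ρ)μ) / ρ
X = (88.590 − 0.241 × 81) / 0.759 = (88.590 − 19.521) / 0.759 = 69.069 / 0.759 = 91.000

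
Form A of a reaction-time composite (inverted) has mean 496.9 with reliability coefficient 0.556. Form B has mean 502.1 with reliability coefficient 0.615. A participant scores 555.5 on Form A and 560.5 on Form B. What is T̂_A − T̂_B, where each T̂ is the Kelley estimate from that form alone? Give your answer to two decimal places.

T̂_A = 0.556(555.5) + 0.444(496.9) = 529.4816
T̂_B = 0.615(560.5) + 0.385(502.1) = 538.0160
T̂_A − T̂_B = -8.5344

-8.53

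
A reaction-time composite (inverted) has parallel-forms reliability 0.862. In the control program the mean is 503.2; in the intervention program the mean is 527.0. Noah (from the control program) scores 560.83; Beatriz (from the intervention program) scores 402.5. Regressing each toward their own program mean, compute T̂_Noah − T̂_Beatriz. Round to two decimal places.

133.20

T̂_Noah = 0.862(560.83) + 0.138(503.2) = 552.8771
T̂_Beatriz = 0.862(402.5) + 0.138(527.0) = 419.6810
Difference = 552.8771 − 419.6810 = 133.1961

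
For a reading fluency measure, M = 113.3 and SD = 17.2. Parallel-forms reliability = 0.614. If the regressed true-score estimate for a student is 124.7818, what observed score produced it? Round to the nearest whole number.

132

T̂ = ρX + (1 − ρ)μ  ⇒  X = (T̂ − (1 − ρ)μ) / ρ
X = (124.7818 − 0.386 × 113.3) / 0.614 = (124.7818 − 43.7338) / 0.614 = 81.0480 / 0.614 = 132.00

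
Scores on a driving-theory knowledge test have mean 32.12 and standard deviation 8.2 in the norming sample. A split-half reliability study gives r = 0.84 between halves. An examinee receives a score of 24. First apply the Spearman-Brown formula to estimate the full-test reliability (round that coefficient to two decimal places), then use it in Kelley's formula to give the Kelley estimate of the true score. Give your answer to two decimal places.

24.73

Spearman-Brown: ρ = 2r/(1 + r) = 2(0.84)/(1 + 0.84) = 1.680/1.84 = 0.9130 → 0.91
T̂ = ρX + (1 − ρ)μ
  = 0.91 × 24 + 0.09 × 32.12
  = 21.84 + 2.8908
  = 24.731
  ≈ 24.73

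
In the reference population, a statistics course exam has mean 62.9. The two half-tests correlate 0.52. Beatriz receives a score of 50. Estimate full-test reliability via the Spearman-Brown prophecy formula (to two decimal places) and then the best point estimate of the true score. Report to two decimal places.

54.13

Spearman-Brown: ρ = 2r/(1 + r) = 2(0.52)/(1 + 0.52) = 1.040/1.52 = 0.6842 → 0.68
T̂ = 0.68(50) + 0.32(62.9) = 34.00 + 20.128 = 54.128 → 54.13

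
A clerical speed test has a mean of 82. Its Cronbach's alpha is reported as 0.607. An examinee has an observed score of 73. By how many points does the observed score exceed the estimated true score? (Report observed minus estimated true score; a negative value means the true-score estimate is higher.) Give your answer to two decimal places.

-3.54

T̂ = ρX + (1 − ρ)μ
  = 0.607 × 73 + 0.393 × 82
  = 44.311 + 32.226
  = 76.5370
  ≈ 76.537
X − T̂ = 73 − 76.537 = -3.537 → -3.54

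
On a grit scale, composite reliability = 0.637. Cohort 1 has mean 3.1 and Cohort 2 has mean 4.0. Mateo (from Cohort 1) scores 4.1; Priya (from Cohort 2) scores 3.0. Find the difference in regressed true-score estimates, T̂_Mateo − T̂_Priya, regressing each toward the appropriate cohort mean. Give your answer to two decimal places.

0.37

T̂_Mateo = 0.637(4.1) + 0.363(3.1) = 3.7370
T̂_Priya = 0.637(3.0) + 0.363(4.0) = 3.3630
Difference = 3.7370 − 3.3630 = 0.3740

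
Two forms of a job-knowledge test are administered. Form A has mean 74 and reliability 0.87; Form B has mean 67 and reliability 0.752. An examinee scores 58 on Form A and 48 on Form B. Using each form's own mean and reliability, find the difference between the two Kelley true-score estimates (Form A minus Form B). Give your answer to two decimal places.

T̂_A = 0.87(58) + 0.13(74) = 60.0800
T̂_B = 0.752(48) + 0.248(67) = 52.7120
T̂_A − T̂_B = 7.3680

7.37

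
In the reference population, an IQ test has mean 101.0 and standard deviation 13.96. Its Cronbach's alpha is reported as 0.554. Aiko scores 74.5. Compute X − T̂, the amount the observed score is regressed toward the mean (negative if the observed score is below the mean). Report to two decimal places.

T̂ = ρX + (1 − ρ)μ
  = 0.554 × 74.5 + 0.446 × 101.0
  = 41.2730 + 45.0460
  = 86.3190
  ≈ 86.319
X − T̂ = 74.5 − 86.319 = -11.819 → -11.82

-11.82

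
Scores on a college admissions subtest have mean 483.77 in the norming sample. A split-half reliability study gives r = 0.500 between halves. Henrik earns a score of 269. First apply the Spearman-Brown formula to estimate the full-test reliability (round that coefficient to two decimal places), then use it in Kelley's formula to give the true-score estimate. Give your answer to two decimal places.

Spearman-Brown: ρ = 2r/(1 + r) = 2(0.500)/(1 + 0.500) = 1.0000/1.500 = 0.6667 → 0.67
T̂ = ρX + (1 − ρ)μ
  = 0.67 × 269 + 0.33 × 483.77
  = 180.23 + 159.6441
  = 339.874
  ≈ 339.87

339.87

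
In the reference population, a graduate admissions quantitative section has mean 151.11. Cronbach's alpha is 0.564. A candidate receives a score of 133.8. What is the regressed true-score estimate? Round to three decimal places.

141.347

Kelley's formula gives T̂ = 0.564·133.8 + 0.436·151.11 = 75.4632 + 65.88396 = 141.3472.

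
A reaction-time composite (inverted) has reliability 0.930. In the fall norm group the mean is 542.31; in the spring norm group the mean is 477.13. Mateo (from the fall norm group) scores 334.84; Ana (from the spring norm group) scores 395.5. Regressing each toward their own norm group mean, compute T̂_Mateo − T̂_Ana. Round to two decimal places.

-51.85

T̂_Mateo = 0.930(334.84) + 0.070(542.31) = 349.3629
T̂_Ana = 0.930(395.5) + 0.070(477.13) = 401.2141
Difference = 349.3629 − 401.2141 = -51.8512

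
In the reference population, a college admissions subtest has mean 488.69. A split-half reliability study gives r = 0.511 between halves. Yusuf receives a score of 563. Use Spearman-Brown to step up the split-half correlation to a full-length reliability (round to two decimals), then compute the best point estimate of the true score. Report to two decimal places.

Spearman-Brown: ρ = 2r/(1 + r) = 2(0.511)/(1 + 0.511) = 1.0220/1.511 = 0.6764 → 0.68
T̂ = 0.68(563) + 0.32(488.69) = 382.84 + 156.3808 = 539.221 → 539.22

539.22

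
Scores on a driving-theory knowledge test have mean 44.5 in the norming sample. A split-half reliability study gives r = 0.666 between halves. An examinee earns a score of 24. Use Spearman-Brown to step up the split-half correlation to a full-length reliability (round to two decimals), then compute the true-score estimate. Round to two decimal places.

Spearman-Brown: ρ = 2r/(1 + r) = 2(0.666)/(1 + 0.666) = 1.3320/1.666 = 0.7995 → 0.80
Kelley's formula gives T̂ = 0.80·24 + 0.20·44.5 = 19.20 + 8.900 = 28.100.

28.10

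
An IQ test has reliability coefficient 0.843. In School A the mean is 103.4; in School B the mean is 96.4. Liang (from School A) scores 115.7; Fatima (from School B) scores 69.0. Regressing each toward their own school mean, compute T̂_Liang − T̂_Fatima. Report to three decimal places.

40.467

T̂_Liang = 0.843(115.7) + 0.157(103.4) = 113.76890
T̂_Fatima = 0.843(69.0) + 0.157(96.4) = 73.30180
Difference = 113.76890 − 73.30180 = 40.46710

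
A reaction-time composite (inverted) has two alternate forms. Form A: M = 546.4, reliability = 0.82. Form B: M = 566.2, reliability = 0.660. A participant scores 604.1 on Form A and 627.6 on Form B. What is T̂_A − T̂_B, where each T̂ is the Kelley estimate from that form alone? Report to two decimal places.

T̂_A = 0.82(604.1) + 0.18(546.4) = 593.7140
T̂_B = 0.660(627.6) + 0.340(566.2) = 606.7240
T̂_A − T̂_B = -13.0100

-13.01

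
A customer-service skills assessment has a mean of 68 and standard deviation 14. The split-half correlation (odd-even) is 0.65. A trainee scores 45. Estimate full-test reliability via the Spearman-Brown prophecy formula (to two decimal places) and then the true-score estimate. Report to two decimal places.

Spearman-Brown: ρ = 2r/(1 + r) = 2(0.65)/(1 + 0.65) = 1.300/1.65 = 0.7879 → 0.79
T̂ = 0.79(45) + 0.21(68) = 35.55 + 14.28 = 49.830 → 49.83

49.83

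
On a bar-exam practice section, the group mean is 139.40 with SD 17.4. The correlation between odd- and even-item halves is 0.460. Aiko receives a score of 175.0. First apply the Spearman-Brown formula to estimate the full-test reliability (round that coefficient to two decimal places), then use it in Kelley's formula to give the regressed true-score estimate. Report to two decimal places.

161.83

Spearman-Brown: ρ = 2r/(1 + r) = 2(0.460)/(1 + 0.460) = 0.9200/1.460 = 0.6301 → 0.63
Kelley's formula gives T̂ = 0.63·175.0 + 0.37·139.40 = 110.250 + 51.5780 = 161.828.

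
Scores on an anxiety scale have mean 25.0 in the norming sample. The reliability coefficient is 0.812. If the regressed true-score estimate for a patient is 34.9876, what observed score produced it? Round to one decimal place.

T̂ = ρX + (1 − ρ)μ  ⇒  X = (T̂ − (1 − ρ)μ) / ρ
X = (34.9876 − 0.188 × 25.0) / 0.812 = (34.9876 − 4.7000) / 0.812 = 30.2876 / 0.812 = 37.300

37.3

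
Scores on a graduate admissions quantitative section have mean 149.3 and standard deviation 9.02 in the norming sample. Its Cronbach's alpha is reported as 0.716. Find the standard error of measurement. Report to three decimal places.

SEM = SD · √(1 − ρ) = 9.02 × √0.284 = 9.02 × 0.5329 = 4.8069

4.807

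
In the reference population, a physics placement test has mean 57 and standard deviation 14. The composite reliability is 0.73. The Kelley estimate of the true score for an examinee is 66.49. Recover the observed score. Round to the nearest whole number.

T̂ = ρX + (1 − ρ)μ  ⇒  X = (T̂ − (1 − ρ)μ) / ρ
X = (66.49 − 0.27 × 57) / 0.73 = (66.49 − 15.39) / 0.73 = 51.10 / 0.73 = 70.00

70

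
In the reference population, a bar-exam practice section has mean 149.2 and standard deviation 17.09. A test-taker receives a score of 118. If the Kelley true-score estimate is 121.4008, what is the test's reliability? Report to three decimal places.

0.891

T̂ = ρX + (1 − ρ)μ  ⇒  T̂ − μ = ρ(X − μ)
ρ = (T̂ − μ)/(X − μ) = (121.4008 − 149.2) / (118 − 149.2) = -27.7992 / -31.2 = 0.89100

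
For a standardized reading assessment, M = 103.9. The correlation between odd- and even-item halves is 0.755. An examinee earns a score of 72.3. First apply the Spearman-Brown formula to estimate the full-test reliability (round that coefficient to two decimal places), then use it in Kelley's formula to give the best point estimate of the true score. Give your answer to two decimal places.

Spearman-Brown: ρ = 2r/(1 + r) = 2(0.755)/(1 + 0.755) = 1.5100/1.755 = 0.8604 → 0.86
T̂ = ρX + (1 − ρ)μ
  = 0.86 × 72.3 + 0.14 × 103.9
  = 62.178 + 14.546
  = 76.724
  ≈ 76.72

76.72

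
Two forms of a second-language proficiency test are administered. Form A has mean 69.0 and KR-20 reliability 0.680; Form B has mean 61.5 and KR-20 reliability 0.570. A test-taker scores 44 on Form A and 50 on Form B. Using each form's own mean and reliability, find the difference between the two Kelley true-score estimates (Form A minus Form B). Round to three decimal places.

-2.945

T̂_A = 0.680(44) + 0.320(69.0) = 52.00000
T̂_B = 0.570(50) + 0.430(61.5) = 54.94500
T̂_A − T̂_B = -2.94500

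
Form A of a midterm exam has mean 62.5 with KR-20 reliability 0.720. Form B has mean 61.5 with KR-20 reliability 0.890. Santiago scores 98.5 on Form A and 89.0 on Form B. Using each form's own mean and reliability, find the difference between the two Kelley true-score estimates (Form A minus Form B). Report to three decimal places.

T̂_A = 0.720(98.5) + 0.280(62.5) = 88.42000
T̂_B = 0.890(89.0) + 0.110(61.5) = 85.97500
T̂_A − T̂_B = 2.44500

2.445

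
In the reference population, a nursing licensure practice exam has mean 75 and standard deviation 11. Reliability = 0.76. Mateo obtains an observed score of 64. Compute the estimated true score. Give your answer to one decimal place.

66.6

T̂ = ρX + (1 − ρ)μ
  = 0.76 × 64 + 0.24 × 75
  = 48.64 + 18.00
  = 66.64
  ≈ 66.6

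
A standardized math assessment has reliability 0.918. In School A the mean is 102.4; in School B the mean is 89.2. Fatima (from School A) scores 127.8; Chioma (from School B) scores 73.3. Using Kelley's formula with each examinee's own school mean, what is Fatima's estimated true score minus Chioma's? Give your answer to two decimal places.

51.11

T̂_Fatima = 0.918(127.8) + 0.082(102.4) = 125.7172
T̂_Chioma = 0.918(73.3) + 0.082(89.2) = 74.6038
Difference = 125.7172 − 74.6038 = 51.1134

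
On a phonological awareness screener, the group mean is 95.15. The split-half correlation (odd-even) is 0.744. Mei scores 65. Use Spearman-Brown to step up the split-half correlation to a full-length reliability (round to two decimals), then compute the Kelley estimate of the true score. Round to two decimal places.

69.52

Spearman-Brown: ρ = 2r/(1 + r) = 2(0.744)/(1 + 0.744) = 1.4880/1.744 = 0.8532 → 0.85
T̂ = ρX + (1 − ρ)μ
  = 0.85 × 65 + 0.15 × 95.15
  = 55.25 + 14.2725
  = 69.523
  ≈ 69.52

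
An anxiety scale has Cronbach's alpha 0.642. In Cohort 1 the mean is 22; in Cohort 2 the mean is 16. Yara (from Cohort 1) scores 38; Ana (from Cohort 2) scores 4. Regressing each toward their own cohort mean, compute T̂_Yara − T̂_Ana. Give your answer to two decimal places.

T̂_Yara = 0.642(38) + 0.358(22) = 32.2720
T̂_Ana = 0.642(4) + 0.358(16) = 8.2960
Difference = 32.2720 − 8.2960 = 23.9760

23.98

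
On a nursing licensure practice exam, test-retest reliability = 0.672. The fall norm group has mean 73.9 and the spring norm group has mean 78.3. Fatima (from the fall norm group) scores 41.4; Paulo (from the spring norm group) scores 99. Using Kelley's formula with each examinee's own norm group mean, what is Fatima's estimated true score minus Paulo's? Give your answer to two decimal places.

-40.15

T̂_Fatima = 0.672(41.4) + 0.328(73.9) = 52.0600
T̂_Paulo = 0.672(99) + 0.328(78.3) = 92.2104
Difference = 52.0600 − 92.2104 = -40.1504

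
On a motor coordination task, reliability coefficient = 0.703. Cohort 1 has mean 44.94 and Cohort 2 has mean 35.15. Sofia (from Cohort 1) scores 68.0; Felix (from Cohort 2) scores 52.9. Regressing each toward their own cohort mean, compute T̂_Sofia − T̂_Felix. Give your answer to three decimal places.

13.523

T̂_Sofia = 0.703(68.0) + 0.297(44.94) = 61.15118
T̂_Felix = 0.703(52.9) + 0.297(35.15) = 47.62825
Difference = 61.15118 − 47.62825 = 13.52293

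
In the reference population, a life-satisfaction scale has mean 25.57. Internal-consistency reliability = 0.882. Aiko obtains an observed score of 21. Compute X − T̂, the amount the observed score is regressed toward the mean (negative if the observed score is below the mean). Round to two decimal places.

T̂ = ρX + (1 − ρ)μ
  = 0.882 × 21 + 0.118 × 25.57
  = 18.522 + 3.01726
  = 21.5393
  ≈ 21.539
X − T̂ = 21 − 21.539 = -0.539 → -0.54

-0.54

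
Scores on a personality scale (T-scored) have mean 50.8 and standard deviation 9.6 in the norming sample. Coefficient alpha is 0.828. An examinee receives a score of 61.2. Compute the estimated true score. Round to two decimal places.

T̂ = 0.828(61.2) + 0.172(50.8) = 50.6736 + 8.7376 = 59.411 → 59.41

59.41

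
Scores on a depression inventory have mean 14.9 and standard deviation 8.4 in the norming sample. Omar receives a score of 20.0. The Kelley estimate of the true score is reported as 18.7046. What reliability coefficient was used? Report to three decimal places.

T̂ = ρX + (1 − ρ)μ  ⇒  T̂ − μ = ρ(X − μ)
ρ = (T̂ − μ)/(X − μ) = (18.7046 − 14.9) / (20.0 − 14.9) = 3.8046 / 5.1 = 0.74600

0.746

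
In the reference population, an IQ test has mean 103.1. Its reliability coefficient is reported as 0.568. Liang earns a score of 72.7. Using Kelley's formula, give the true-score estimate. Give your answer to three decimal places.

85.833

T̂ = ρX + (1 − ρ)μ
  = 0.568 × 72.7 + 0.432 × 103.1
  = 41.2936 + 44.5392
  = 85.8328
  ≈ 85.833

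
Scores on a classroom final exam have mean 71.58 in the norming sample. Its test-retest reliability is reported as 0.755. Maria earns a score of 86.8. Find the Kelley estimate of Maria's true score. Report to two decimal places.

83.07

T̂ = ρX + (1 − ρ)μ
  = 0.755 × 86.8 + 0.245 × 71.58
  = 65.5340 + 17.53710
  = 83.071
  ≈ 83.07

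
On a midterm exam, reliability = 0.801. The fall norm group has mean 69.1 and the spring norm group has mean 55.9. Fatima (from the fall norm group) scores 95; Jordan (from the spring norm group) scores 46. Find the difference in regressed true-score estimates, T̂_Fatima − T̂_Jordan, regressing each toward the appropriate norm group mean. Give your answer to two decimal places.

41.88

T̂_Fatima = 0.801(95) + 0.199(69.1) = 89.8459
T̂_Jordan = 0.801(46) + 0.199(55.9) = 47.9701
Difference = 89.8459 − 47.9701 = 41.8758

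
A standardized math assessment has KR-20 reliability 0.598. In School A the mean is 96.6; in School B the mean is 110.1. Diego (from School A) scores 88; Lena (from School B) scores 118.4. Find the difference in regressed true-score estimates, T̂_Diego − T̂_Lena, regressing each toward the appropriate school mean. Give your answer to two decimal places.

-23.61

T̂_Diego = 0.598(88) + 0.402(96.6) = 91.4572
T̂_Lena = 0.598(118.4) + 0.402(110.1) = 115.0634
Difference = 91.4572 − 115.0634 = -23.6062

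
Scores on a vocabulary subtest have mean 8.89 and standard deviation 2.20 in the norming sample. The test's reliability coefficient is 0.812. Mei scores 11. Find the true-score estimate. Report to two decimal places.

Kelley's formula gives T̂ = 0.812·11 + 0.188·8.89 = 8.932 + 1.67132 = 10.603.

10.60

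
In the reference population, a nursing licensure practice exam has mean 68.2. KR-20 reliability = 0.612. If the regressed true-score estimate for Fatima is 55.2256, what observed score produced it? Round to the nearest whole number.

T̂ = ρX + (1 − ρ)μ  ⇒  X = (T̂ − (1 − ρ)μ) / ρ
X = (55.2256 − 0.388 × 68.2) / 0.612 = (55.2256 − 26.4616) / 0.612 = 28.7640 / 0.612 = 47.00

47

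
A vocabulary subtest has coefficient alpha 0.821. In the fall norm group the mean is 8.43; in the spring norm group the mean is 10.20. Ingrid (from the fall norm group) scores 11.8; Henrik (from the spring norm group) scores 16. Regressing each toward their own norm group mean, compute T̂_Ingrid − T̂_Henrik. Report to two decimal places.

-3.77

T̂_Ingrid = 0.821(11.8) + 0.179(8.43) = 11.1968
T̂_Henrik = 0.821(16) + 0.179(10.20) = 14.9618
Difference = 11.1968 − 14.9618 = -3.7650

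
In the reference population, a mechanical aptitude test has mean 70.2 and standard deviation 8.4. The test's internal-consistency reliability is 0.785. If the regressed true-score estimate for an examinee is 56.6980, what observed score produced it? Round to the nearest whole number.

T̂ = ρX + (1 − ρ)μ  ⇒  X = (T̂ − (1 − ρ)μ) / ρ
X = (56.6980 − 0.215 × 70.2) / 0.785 = (56.6980 − 15.0930) / 0.785 = 41.6050 / 0.785 = 53.00

53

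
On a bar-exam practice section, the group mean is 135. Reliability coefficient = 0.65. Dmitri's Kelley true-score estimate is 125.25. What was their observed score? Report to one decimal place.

120.0

T̂ = ρX + (1 − ρ)μ  ⇒  X = (T̂ − (1 − ρ)μ) / ρ
X = (125.25 − 0.35 × 135) / 0.65 = (125.25 − 47.25) / 0.65 = 78.00 / 0.65 = 120.000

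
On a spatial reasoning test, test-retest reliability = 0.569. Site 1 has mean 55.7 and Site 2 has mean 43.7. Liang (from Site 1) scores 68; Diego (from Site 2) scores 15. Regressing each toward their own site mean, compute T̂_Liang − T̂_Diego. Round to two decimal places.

T̂_Liang = 0.569(68) + 0.431(55.7) = 62.6987
T̂_Diego = 0.569(15) + 0.431(43.7) = 27.3697
Difference = 62.6987 − 27.3697 = 35.3290

35.33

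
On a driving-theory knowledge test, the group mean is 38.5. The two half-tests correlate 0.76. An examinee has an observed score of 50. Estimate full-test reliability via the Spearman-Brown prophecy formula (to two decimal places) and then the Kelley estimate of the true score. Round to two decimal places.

48.39

Spearman-Brown: ρ = 2r/(1 + r) = 2(0.76)/(1 + 0.76) = 1.520/1.76 = 0.8636 → 0.86
T̂ = ρX + (1 − ρ)μ
  = 0.86 × 50 + 0.14 × 38.5
  = 43.00 + 5.390
  = 48.390
  ≈ 48.39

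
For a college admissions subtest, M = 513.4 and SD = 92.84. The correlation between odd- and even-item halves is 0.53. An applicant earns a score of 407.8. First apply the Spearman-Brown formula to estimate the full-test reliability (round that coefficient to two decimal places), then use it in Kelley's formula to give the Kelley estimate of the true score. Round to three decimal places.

Spearman-Brown: ρ = 2r/(1 + r) = 2(0.53)/(1 + 0.53) = 1.060/1.53 = 0.6928 → 0.69
T̂ = 0.69(407.8) + 0.31(513.4) = 281.382 + 159.154 = 440.5360 → 440.536

440.536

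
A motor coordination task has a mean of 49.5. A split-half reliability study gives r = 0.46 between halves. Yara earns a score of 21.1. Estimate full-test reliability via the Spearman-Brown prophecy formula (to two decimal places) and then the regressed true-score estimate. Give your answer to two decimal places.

31.61

Spearman-Brown: ρ = 2r/(1 + r) = 2(0.46)/(1 + 0.46) = 0.920/1.46 = 0.6301 → 0.63
Regress the observed score toward the mean by the unreliability: T̂ = 0.63·21.1 + 0.37·49.5 = 13.293 + 18.315 = 31.608.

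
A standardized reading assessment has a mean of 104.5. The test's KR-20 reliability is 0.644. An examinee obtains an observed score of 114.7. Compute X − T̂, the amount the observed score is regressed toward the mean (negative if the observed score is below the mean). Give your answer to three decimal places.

T̂ = ρX + (1 − ρ)μ
  = 0.644 × 114.7 + 0.356 × 104.5
  = 73.8668 + 37.2020
  = 111.06880
  ≈ 111.0688
X − T̂ = 114.7 − 111.0688 = 3.6312 → 3.631

3.631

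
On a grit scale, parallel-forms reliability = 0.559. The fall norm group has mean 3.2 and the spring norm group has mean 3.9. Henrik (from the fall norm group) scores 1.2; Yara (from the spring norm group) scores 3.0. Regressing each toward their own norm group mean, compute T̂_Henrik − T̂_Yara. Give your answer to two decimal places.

-1.31

T̂_Henrik = 0.559(1.2) + 0.441(3.2) = 2.0820
T̂_Yara = 0.559(3.0) + 0.441(3.9) = 3.3969
Difference = 2.0820 − 3.3969 = -1.3149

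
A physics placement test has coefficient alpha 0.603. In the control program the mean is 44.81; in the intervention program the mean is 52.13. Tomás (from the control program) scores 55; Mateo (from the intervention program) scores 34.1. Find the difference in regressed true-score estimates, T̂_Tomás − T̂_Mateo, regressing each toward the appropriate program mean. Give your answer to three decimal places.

9.697

T̂_Tomás = 0.603(55) + 0.397(44.81) = 50.95457
T̂_Mateo = 0.603(34.1) + 0.397(52.13) = 41.25791
Difference = 50.95457 − 41.25791 = 9.69666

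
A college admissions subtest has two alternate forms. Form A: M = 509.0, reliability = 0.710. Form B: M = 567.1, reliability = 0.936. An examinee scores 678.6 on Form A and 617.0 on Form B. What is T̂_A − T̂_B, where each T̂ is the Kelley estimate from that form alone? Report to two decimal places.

15.61

T̂_A = 0.710(678.6) + 0.290(509.0) = 629.4160
T̂_B = 0.936(617.0) + 0.064(567.1) = 613.8064
T̂_A − T̂_B = 15.6096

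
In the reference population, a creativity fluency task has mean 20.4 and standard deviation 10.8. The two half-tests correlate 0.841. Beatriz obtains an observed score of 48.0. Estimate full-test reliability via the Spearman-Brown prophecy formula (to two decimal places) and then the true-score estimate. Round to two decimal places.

Spearman-Brown: ρ = 2r/(1 + r) = 2(0.841)/(1 + 0.841) = 1.6820/1.841 = 0.9136 → 0.91
T̂ = ρX + (1 − ρ)μ
  = 0.91 × 48.0 + 0.09 × 20.4
  = 43.680 + 1.836
  = 45.516
  ≈ 45.52

45.52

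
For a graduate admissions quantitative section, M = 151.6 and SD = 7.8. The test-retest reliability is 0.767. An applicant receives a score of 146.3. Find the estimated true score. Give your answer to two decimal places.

Regress the observed score toward the mean by the unreliability: T̂ = 0.767·146.3 + 0.233·151.6 = 112.2121 + 35.3228 = 147.535.

147.53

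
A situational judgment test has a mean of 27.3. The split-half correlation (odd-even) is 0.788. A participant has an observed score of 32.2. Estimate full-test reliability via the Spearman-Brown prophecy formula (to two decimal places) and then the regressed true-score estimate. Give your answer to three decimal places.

31.612

Spearman-Brown: ρ = 2r/(1 + r) = 2(0.788)/(1 + 0.788) = 1.5760/1.788 = 0.8814 → 0.88
Weight the observed score by reliability and the mean by (1 − reliability): T̂ = 0.88·32.2 + 0.12·27.3 = 28.336 + 3.276 = 31.6120.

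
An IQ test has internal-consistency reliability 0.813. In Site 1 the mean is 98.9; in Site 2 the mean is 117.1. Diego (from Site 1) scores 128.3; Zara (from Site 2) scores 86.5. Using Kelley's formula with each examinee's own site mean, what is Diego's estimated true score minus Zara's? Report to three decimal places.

30.580

T̂_Diego = 0.813(128.3) + 0.187(98.9) = 122.80220
T̂_Zara = 0.813(86.5) + 0.187(117.1) = 92.22220
Difference = 122.80220 − 92.22220 = 30.58000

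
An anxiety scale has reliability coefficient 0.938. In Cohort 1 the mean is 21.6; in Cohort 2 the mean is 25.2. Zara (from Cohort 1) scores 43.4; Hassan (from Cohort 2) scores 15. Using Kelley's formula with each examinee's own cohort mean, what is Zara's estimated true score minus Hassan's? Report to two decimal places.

T̂_Zara = 0.938(43.4) + 0.062(21.6) = 42.0484
T̂_Hassan = 0.938(15) + 0.062(25.2) = 15.6324
Difference = 42.0484 − 15.6324 = 26.4160

26.42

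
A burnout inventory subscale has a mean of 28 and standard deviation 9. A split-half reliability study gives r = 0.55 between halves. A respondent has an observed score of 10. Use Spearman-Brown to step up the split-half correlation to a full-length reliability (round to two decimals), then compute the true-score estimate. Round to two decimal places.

15.22

Spearman-Brown: ρ = 2r/(1 + r) = 2(0.55)/(1 + 0.55) = 1.100/1.55 = 0.7097 → 0.71
T̂ = 0.71(10) + 0.29(28) = 7.10 + 8.12 = 15.220 → 15.22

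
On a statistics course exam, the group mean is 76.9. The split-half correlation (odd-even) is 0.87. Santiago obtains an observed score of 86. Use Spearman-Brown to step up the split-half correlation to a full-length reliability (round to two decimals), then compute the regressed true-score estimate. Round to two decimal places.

85.36

Spearman-Brown: ρ = 2r/(1 + r) = 2(0.87)/(1 + 0.87) = 1.740/1.87 = 0.9305 → 0.93
T̂ = 0.93(86) + 0.07(76.9) = 79.98 + 5.383 = 85.363 → 85.36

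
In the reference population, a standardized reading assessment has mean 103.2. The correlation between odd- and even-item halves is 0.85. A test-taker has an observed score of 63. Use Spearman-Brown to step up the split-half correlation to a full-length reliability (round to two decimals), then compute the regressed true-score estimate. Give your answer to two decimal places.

66.22

Spearman-Brown: ρ = 2r/(1 + r) = 2(0.85)/(1 + 0.85) = 1.700/1.85 = 0.9189 → 0.92
T̂ = ρX + (1 − ρ)μ
  = 0.92 × 63 + 0.08 × 103.2
  = 57.96 + 8.256
  = 66.216
  ≈ 66.22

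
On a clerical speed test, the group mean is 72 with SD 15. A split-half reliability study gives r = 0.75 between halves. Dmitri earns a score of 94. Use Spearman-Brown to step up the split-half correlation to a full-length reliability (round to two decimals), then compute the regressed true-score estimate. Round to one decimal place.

Spearman-Brown: ρ = 2r/(1 + r) = 2(0.75)/(1 + 0.75) = 1.500/1.75 = 0.8571 → 0.86
T̂ = ρX + (1 − ρ)μ
  = 0.86 × 94 + 0.14 × 72
  = 80.84 + 10.08
  = 90.92
  ≈ 90.9

90.9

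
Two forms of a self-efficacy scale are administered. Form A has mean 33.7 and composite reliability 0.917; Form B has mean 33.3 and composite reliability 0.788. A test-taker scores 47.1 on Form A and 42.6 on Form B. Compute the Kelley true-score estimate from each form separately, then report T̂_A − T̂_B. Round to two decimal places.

T̂_A = 0.917(47.1) + 0.083(33.7) = 45.9878
T̂_B = 0.788(42.6) + 0.212(33.3) = 40.6284
T̂_A − T̂_B = 5.3594

5.36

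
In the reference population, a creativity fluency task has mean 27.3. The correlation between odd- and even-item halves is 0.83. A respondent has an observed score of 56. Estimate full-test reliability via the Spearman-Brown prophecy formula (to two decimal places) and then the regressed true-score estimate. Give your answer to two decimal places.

53.42

Spearman-Brown: ρ = 2r/(1 + r) = 2(0.83)/(1 + 0.83) = 1.660/1.83 = 0.9071 → 0.91
T̂ = ρX + (1 − ρ)μ
  = 0.91 × 56 + 0.09 × 27.3
  = 50.96 + 2.457
  = 53.417
  ≈ 53.42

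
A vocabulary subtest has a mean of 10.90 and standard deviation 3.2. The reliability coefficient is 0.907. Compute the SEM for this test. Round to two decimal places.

0.98

SEM = SD · √(1 − ρ) = 3.2 × √0.093 = 3.2 × 0.3050 = 0.976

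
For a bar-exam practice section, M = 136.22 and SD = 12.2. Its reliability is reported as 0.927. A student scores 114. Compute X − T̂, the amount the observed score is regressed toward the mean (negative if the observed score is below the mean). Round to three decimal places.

T̂ = ρX + (1 − ρ)μ
  = 0.927 × 114 + 0.073 × 136.22
  = 105.678 + 9.94406
  = 115.62206
  ≈ 115.6221
X − T̂ = 114 − 115.6221 = -1.6221 → -1.622

-1.622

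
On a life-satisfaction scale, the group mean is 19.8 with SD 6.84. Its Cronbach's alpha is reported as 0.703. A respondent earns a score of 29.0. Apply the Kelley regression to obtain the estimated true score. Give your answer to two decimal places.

26.27

T̂ = 0.703(29.0) + 0.297(19.8) = 20.3870 + 5.8806 = 26.268 → 26.27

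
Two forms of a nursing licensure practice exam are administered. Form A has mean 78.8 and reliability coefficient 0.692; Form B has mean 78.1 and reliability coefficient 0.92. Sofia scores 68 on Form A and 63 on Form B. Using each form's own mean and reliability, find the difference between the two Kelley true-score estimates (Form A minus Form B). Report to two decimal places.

T̂_A = 0.692(68) + 0.308(78.8) = 71.3264
T̂_B = 0.92(63) + 0.08(78.1) = 64.2080
T̂_A − T̂_B = 7.1184

7.12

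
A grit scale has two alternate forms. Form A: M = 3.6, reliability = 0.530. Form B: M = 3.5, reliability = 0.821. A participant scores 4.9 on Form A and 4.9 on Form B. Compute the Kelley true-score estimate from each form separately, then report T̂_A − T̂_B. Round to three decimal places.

T̂_A = 0.530(4.9) + 0.470(3.6) = 4.28900
T̂_B = 0.821(4.9) + 0.179(3.5) = 4.64940
T̂_A − T̂_B = -0.36040

-0.360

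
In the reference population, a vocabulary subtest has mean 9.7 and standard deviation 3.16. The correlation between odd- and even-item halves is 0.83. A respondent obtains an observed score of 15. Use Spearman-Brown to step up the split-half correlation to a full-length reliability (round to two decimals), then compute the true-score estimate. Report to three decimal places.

Spearman-Brown: ρ = 2r/(1 + r) = 2(0.83)/(1 + 0.83) = 1.660/1.83 = 0.9071 → 0.91
Kelley's formula gives T̂ = 0.91·15 + 0.09·9.7 = 13.65 + 0.873 = 14.5230.

14.523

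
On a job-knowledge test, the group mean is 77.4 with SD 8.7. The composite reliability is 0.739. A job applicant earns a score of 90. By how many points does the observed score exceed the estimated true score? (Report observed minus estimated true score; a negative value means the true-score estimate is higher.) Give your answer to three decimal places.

T̂ = ρX + (1 − ρ)μ
  = 0.739 × 90 + 0.261 × 77.4
  = 66.510 + 20.2014
  = 86.71140
  ≈ 86.7114
X − T̂ = 90 − 86.7114 = 3.2886 → 3.289

3.289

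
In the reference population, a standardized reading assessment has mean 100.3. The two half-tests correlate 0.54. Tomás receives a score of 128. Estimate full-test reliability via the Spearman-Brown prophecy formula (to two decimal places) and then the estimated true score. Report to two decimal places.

119.69

Spearman-Brown: ρ = 2r/(1 + r) = 2(0.54)/(1 + 0.54) = 1.080/1.54 = 0.7013 → 0.70
T̂ = 0.70(128) + 0.30(100.3) = 89.60 + 30.090 = 119.690 → 119.69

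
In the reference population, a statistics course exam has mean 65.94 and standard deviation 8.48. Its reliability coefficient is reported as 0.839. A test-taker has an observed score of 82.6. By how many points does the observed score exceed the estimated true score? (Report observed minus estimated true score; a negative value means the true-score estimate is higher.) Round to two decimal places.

2.68

Kelley's formula gives T̂ = 0.839·82.6 + 0.161·65.94 = 69.3014 + 10.61634 = 79.9177.
X − T̂ = 82.6 − 79.918 = 2.682 → 2.68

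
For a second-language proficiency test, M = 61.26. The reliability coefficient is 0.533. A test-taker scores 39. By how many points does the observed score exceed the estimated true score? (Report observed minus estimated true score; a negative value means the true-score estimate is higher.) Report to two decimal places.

T̂ = ρX + (1 − ρ)μ
  = 0.533 × 39 + 0.467 × 61.26
  = 20.787 + 28.60842
  = 49.3954
  ≈ 49.395
X − T̂ = 39 − 49.395 = -10.395 → -10.40

-10.40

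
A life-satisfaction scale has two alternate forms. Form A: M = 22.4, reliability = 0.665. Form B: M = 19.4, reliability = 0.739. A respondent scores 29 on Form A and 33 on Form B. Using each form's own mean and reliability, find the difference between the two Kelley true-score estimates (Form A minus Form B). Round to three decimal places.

-2.661

T̂_A = 0.665(29) + 0.335(22.4) = 26.78900
T̂_B = 0.739(33) + 0.261(19.4) = 29.45040
T̂_A − T̂_B = -2.66140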